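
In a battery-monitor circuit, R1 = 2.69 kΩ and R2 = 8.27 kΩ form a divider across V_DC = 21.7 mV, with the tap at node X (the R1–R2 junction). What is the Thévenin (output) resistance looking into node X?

R_th ≈ 2.03 kΩ

Zeroing V_DC shorts the top of R1 to ground, so R_th = R1 ‖ R2 = 2.030 kΩ.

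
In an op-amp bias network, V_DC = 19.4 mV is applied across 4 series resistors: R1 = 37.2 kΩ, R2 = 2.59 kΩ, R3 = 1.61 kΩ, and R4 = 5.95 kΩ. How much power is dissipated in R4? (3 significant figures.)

P ≈ 0.999 nW

Series current I = V_DC/ΣR = 19.4/47.35 = 0.4097 µA.
P(R4) = I²·R4 = (0.4097)² × 5.95 = 0.9988 nW.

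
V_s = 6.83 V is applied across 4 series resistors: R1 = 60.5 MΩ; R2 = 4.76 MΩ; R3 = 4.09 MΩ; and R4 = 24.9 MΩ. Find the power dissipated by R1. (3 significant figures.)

P ≈ 0.318 µW

The common current is I = 6.83/94.25 = 0.07247 µA.
V(R1) = I·R = 4.384 V; P = V·I = 4.384 × 0.07247 = 0.3177 µW.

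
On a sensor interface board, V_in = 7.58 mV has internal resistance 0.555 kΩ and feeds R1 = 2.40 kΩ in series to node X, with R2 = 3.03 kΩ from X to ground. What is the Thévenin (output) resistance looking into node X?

R_th ≈ 1.50 kΩ

R1' = 0.555 + 2.40 = 2.955 kΩ (source resistance + R1).
Zeroing V_in shorts the top of R1' to ground, so R_th = R1' ‖ R2 = 1.496 kΩ.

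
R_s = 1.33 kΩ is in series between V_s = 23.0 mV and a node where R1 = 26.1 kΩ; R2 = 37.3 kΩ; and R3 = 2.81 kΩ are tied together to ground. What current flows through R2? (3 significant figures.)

I ≈ 0.395 µA

Equivalent of the parallel group: R_p = 2.375 kΩ.
Node voltage V_A = V_s · R_p/(R_s + R_p) = 23.0 × 0.6411 = 14.74 mV.
Branch current I = V_A/R2 = 14.74/37.3 = 0.3953 µA.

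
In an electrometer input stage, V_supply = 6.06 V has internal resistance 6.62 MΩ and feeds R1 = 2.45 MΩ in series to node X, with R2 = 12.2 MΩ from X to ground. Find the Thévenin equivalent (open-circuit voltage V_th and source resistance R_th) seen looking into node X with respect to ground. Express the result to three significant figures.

R1' = 6.62 + 2.45 = 9.070 MΩ (source resistance + R1).
With X open, the divider is unloaded: V_th = 6.06 × 12.2/21.27 = 3.476 V.
Zeroing V_supply shorts the top of R1' to ground, so R_th = R1' ‖ R2 = 5.202 MΩ.

V_th ≈ 3.48 V, R_th ≈ 5.20 MΩ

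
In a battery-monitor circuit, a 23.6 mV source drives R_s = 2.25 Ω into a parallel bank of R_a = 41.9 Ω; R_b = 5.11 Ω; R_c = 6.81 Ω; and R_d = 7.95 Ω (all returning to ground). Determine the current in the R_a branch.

Parallel bank: R_p = 1/(1/41.9 + 1/5.11 + 1/6.81 + 1/7.95) = 2.032 Ω.
Node voltage V_A = V_s · R_p/(R_s + R_p) = 23.6 × 0.4745 = 11.20 mV.
I(R_a) = V_A / R_a = 11.20/41.9 = 0.2673 mA.
(Check via current divider: I_total = 5.512 mA; share G_k/ΣG = 0.04849 → same result.)

I ≈ 0.267 mA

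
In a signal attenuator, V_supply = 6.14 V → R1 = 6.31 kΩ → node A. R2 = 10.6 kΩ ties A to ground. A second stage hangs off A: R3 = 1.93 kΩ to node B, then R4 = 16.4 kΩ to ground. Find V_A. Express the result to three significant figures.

V_A ≈ 3.17 V

Node A sees R2 in parallel with the series input of stage 2, R3 + R4 = 18.33 kΩ.
Effective lower resistance at A: R2 ‖ 18.33 = 6.716 kΩ.
So V_A = 6.14 × 0.5156 = 3.166 V.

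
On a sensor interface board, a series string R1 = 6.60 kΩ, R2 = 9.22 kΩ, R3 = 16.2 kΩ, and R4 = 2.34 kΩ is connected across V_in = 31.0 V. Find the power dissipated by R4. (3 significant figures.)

P ≈ 1.90 mW

ΣR = 34.36 kΩ → I = 31.0/34.36 = 0.9022 mA.
P(R4) = I²·R4 = (0.9022)² × 2.34 = 1.905 mW.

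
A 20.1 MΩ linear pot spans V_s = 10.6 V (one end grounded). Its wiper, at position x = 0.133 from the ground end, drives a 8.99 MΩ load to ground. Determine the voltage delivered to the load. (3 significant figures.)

V_out ≈ 1.12 V

Split the track: R_lower = x·R_p = 2.673 MΩ, R_upper = (1−x)·R_p = 17.43 MΩ.
R_L loads the lower segment: effective lower R = 2.061 MΩ.
V_out = 10.6 × 2.061/(17.43 + 2.061) = 1.121 V.
(Unloaded: V_out = x·V_s = 1.41 V.)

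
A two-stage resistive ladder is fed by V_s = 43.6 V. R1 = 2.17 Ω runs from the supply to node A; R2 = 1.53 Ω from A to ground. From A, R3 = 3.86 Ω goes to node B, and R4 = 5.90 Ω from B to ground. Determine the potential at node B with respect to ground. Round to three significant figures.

V_B ≈ 9.98 V

The second stage (R3 + R4 = 9.760 Ω) loads node A in parallel with R2.
R2 ‖ (R3+R4) = 1.323 Ω.
V_A = 43.6 × 1.323/(2.17 + 1.323) = 16.51 V.
V_B = V_A × 0.6045 = 9.981 V.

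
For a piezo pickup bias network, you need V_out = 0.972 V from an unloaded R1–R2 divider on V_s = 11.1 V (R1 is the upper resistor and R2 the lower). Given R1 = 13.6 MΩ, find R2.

V_out/V_s = R2/(R1+R2) = 0.08757.
Rearranging, R2 = R1·k/(1−k) = 13.6 × 0.09597 = 1.305 MΩ.

R2 ≈ 1.31 MΩ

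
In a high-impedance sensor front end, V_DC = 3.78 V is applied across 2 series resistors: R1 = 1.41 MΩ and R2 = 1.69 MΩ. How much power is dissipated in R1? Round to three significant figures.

The common current is I = 3.78/3.100 = 1.219 µA.
P = I²R = 1.487 × 1.41 = 2.096 µW.

P ≈ 2.10 µW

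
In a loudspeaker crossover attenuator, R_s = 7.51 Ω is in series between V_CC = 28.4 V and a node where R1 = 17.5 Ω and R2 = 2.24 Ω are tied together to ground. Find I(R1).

I ≈ 0.339 A

Parallel bank: R_p = 1/(1/17.5 + 1/2.24) = 1.986 Ω.
V_A = 28.4 × 1.986/9.496 = 5.939 V.
Branch current I = V_A/R1 = 5.939/17.5 = 0.3394 A.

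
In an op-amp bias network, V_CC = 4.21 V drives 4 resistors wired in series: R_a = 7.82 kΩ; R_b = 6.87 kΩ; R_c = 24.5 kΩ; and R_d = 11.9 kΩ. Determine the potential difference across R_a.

V ≈ 0.644 V

Total series resistance ΣR = 7.82 + 6.87 + 24.5 + 11.9 = 51.09 kΩ.
V = V_CC · R/ΣR = 4.21 × 0.1531 = 0.6444 V.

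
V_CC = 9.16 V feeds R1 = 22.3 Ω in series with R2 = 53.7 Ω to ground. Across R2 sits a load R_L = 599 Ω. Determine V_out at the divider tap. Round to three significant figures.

V_out ≈ 6.31 V

R2 ‖ R_L = (53.7 × 599)/(53.7 + 599) = 49.28 Ω.
Voltage divider with the loaded lower leg: V_out = 9.16 × 49.28/(22.3 + 49.28) = 9.16 × 0.6885 = 6.306 V.
(Unloaded it would be 6.47 V; the load pulls it down.)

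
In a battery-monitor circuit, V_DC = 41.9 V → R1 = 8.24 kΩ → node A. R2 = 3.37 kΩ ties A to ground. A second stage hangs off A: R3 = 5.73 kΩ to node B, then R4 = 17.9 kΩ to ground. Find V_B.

Looking into the second stage from A: R3 + R4 = 23.63 kΩ appears in parallel with R2.
Effective lower resistance at A: R2 ‖ 23.63 = 2.949 kΩ.
First divider: V_A = V_DC · 2.949/(8.24 + 2.949) = 11.04 V.
Then the unloaded second divider: V_B = V_A × R4/(R3+R4) = 11.04 × 0.7575 = 8.366 V.

V_B ≈ 8.37 V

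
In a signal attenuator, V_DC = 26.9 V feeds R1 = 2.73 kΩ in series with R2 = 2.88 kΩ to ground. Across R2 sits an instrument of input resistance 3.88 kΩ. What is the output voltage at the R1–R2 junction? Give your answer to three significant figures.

The load sits in parallel with R2, giving an effective lower resistance R2' = R2·R_L/(R2+R_L) = 1.653 kΩ.
Then V_out = V_DC · R2'/(R1 + R2') = 26.9 × 1.653/4.383 = 10.15 V.

V_out ≈ 10.1 V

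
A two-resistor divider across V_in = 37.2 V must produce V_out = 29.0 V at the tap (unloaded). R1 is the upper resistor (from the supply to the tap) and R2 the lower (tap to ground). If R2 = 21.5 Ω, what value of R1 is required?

V_out/V_in = R2/(R1+R2) = 0.7796.
Rearranging, R1 = R2·(1−k)/k = 21.5 × 0.2828 = 6.079 Ω.

R1 ≈ 6.08 Ω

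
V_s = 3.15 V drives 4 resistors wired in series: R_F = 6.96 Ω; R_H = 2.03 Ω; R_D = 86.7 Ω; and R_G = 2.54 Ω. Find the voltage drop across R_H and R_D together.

Series total: ΣR = 6.96 + 2.03 + 86.7 + 2.54 = 98.23 Ω.
R_{R_H..R_D} = 2.03 + 86.7 = 88.73 Ω.
By the voltage-divider rule, V = 3.15 × 88.73/98.23 = 2.845 V.

V ≈ 2.85 V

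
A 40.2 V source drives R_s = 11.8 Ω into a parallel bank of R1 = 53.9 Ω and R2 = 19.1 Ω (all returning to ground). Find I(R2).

I ≈ 1.15 A

Equivalent of the parallel group: R_p = 14.10 Ω.
Node voltage V_A = V_DC · R_p/(R_s + R_p) = 40.2 × 0.5444 = 21.89 V.
Branch current I = V_A/R2 = 21.89/19.1 = 1.146 A.
(Equivalently: I_total = 1.552 A, then current-divider fraction G_k/ΣG = 0.7384.)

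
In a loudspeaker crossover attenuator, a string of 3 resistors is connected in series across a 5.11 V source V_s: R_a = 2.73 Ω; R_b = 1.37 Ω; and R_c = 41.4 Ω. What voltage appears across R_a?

V ≈ 0.307 V

ΣR = 2.73 + 1.37 + 41.4 = 45.50 Ω.
Voltage divider: V = V_s · (2.730 / 45.50) = 5.11 × 0.06000 = 0.3066 V.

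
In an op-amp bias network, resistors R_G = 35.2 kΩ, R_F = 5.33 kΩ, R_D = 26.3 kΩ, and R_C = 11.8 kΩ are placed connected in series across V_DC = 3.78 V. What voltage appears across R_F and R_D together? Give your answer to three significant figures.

ΣR = 35.2 + 5.33 + 26.3 + 11.8 = 78.63 kΩ.
R_{R_F..R_D} = 5.33 + 26.3 = 31.63 kΩ.
V = V_DC · R/ΣR = 3.78 × 0.4023 = 1.521 V.

V ≈ 1.52 V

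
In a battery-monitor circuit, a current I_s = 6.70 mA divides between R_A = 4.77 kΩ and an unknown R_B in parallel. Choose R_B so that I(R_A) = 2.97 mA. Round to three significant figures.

The fraction through R_A equals R_B/(R_A+R_B).
With f = 0.4433, R_B = R_A · f/(1−f) = 4.77 × 0.7962 = 3.798 kΩ.

R_B ≈ 3.80 kΩ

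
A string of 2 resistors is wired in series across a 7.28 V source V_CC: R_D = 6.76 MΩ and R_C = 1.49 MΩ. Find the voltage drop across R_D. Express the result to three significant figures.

V ≈ 5.97 V

Total series resistance ΣR = 6.76 + 1.49 = 8.250 MΩ.
Voltage divider: V = V_CC · (6.760 / 8.250) = 7.28 × 0.8194 = 5.965 V.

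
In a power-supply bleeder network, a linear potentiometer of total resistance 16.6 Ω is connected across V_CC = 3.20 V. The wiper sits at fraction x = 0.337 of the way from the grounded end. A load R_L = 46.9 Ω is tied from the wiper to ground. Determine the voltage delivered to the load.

Split the track: R_lower = x·R_p = 5.594 Ω, R_upper = (1−x)·R_p = 11.01 Ω.
R_L loads the lower segment: effective lower R = 4.998 Ω.
Loaded-divider output: V_out = 3.20 × 0.3123 = 0.9994 V.

V_out ≈ 0.999 V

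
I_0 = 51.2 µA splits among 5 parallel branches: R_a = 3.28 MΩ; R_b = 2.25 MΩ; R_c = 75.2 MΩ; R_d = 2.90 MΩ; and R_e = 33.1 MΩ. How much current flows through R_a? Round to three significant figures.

I ≈ 13.7 µA

Conductances: ΣG = 1/3.28 + 1/2.25 + 1/75.2 + 1/2.90 + 1/33.1 = 1.138 (1/MΩ).
By the current-divider rule, I = I_0 · G_k/ΣG = 51.2 × 0.2680 = 13.72 µA.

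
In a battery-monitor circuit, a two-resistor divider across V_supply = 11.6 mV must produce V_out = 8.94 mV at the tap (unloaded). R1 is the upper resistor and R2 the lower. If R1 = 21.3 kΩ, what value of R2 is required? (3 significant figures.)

V_out/V_supply = R2/(R1+R2) = 0.7707.
Rearranging, R2 = R1·k/(1−k) = 21.3 × 3.361 = 71.59 kΩ.

R2 ≈ 71.6 kΩ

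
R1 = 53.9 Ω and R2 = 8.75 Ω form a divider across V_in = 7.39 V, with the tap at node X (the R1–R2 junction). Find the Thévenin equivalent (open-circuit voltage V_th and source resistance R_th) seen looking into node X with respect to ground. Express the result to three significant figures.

Open-circuit (no load on X): V_th = V_in · R2/(R1 + R2) = 7.39 × 8.75/(53.90 + 8.75) = 1.032 V.
Looking into X with the source shorted: R_th = R1·R2/(R1+R2) = 53.90 × 8.75/62.65 = 7.528 Ω.

V_th ≈ 1.03 V, R_th ≈ 7.53 Ω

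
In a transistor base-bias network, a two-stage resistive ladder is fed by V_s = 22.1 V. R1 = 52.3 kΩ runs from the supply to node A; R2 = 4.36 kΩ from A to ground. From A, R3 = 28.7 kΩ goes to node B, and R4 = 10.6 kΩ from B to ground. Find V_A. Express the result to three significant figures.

V_A ≈ 1.54 V

Looking into the second stage from A: R3 + R4 = 39.30 kΩ appears in parallel with R2.
R2 ‖ (R3+R4) = 3.925 kΩ.
V_A = 22.1 × 3.925/(52.3 + 3.925) = 1.543 V.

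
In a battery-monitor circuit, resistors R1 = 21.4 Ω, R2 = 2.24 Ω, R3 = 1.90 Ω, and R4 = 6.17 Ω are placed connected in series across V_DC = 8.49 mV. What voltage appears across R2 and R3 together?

Total series resistance ΣR = 21.4 + 2.24 + 1.90 + 6.17 = 31.71 Ω.
R_{R2..R3} = 2.24 + 1.90 = 4.140 Ω.
By the voltage-divider rule, V = 8.49 × 4.140/31.71 = 1.108 mV.

V ≈ 1.11 mV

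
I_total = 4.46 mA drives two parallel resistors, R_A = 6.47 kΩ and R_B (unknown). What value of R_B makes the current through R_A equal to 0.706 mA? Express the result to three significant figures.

In a two-way split, I_A/I_total = R_B/(R_A + R_B).
With f = 0.1583, R_B = R_A · f/(1−f) = 6.47 × 0.1881 = 1.217 kΩ.

R_B ≈ 1.22 kΩ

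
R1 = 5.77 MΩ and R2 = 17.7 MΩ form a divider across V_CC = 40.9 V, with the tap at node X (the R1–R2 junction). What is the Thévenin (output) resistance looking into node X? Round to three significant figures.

R_th ≈ 4.35 MΩ

Looking into X with the source shorted: R_th = R1·R2/(R1+R2) = 5.770 × 17.7/23.47 = 4.351 MΩ.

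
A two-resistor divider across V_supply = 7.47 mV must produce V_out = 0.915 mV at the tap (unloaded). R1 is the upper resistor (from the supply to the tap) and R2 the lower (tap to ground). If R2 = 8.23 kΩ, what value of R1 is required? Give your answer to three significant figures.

V_out/V_supply = R2/(R1+R2) = 0.1225.
So R1 = R2 · (V_supply/V_out − 1) = 8.23 × (7.47/0.915 − 1) = 8.23 × 7.164 = 58.96 kΩ.

R1 ≈ 59.0 kΩ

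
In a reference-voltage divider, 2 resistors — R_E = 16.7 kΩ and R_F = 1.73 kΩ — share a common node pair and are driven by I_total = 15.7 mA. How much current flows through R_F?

I ≈ 14.2 mA

With just two branches, the current splits inversely with resistance.
I(R_F) = 15.7 × 16.7/(16.7 + 1.73) = 15.7 × 0.9061 = 14.23 mA.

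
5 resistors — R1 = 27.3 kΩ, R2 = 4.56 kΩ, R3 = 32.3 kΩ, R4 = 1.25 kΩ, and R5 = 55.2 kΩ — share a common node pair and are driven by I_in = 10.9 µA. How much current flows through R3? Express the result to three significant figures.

Conductances: ΣG = 1/27.3 + 1/4.56 + 1/32.3 + 1/1.25 + 1/55.2 = 1.105 (1/kΩ).
R3 takes the fraction G_k/ΣG = 0.03096/1.105 = 0.02802, so I = 10.9 × 0.02802 = 0.3054 µA.

I ≈ 0.305 µA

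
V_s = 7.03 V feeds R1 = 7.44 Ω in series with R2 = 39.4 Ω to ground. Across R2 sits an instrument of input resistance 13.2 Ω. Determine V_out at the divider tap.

The load sits in parallel with R2, giving an effective lower resistance R2' = R2·R_L/(R2+R_L) = 9.887 Ω.
Voltage divider with the loaded lower leg: V_out = 7.03 × 9.887/(7.44 + 9.887) = 7.03 × 0.5706 = 4.011 V.
(Unloaded it would be 5.91 V; the load pulls it down.)

V_out ≈ 4.01 V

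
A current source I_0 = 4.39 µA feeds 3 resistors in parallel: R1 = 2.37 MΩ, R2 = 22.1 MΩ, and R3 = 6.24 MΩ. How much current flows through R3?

I ≈ 1.12 µA

Conductances: ΣG = 1/2.37 + 1/22.1 + 1/6.24 = 0.6274 (1/MΩ).
By the current-divider rule, I = I_0 · G_k/ΣG = 4.39 × 0.2554 = 1.121 µA.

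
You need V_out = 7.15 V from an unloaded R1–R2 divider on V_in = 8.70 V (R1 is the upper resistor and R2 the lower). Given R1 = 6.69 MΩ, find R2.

R2 ≈ 30.9 MΩ

The divider ratio is R2/(R1+R2) = 7.15/8.70 = 0.8218.
So R2 = R1 · V_out/(V_in − V_out) = 6.69 × 7.15/(8.70 − 7.15) = 6.69 × 4.613 = 30.86 MΩ.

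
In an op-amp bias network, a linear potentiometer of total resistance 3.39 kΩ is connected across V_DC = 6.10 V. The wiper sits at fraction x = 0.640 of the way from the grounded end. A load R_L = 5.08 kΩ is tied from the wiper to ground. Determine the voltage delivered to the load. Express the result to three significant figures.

Lower segment x·R_p = 2.170 kΩ; upper segment (1−x)·R_p = 1.220 kΩ.
R_L loads the lower segment: effective lower R = 1.520 kΩ.
V_out = 6.10 × 1.520/(1.220 + 1.520) = 3.384 V.

V_out ≈ 3.38 V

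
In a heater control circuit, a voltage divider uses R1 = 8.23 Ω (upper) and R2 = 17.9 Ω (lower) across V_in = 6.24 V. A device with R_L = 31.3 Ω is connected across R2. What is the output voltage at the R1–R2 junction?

V_out ≈ 3.62 V

R2 ‖ R_L = (17.9 × 31.3)/(17.9 + 31.3) = 11.39 Ω.
Then V_out = V_in · R2'/(R1 + R2') = 6.24 × 11.39/19.62 = 3.622 V.
(Unloaded it would be 4.27 V; the load pulls it down.)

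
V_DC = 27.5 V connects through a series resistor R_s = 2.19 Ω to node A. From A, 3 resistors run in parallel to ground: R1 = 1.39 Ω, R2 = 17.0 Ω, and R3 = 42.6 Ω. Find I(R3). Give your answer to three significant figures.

I ≈ 0.234 A

Combine the parallel branches: R_p = (1/1.39 + 1/17.0 + 1/42.6)⁻¹ = 1.247 Ω.
V_A by voltage divider: V_A = 27.5 × 1.247/(2.19 + 1.247) = 9.979 V.
I(R3) = V_A / R3 = 9.979/42.6 = 0.2343 A.
(Check via current divider: I_total = 8.000 A; share G_k/ΣG = 0.02928 → same result.)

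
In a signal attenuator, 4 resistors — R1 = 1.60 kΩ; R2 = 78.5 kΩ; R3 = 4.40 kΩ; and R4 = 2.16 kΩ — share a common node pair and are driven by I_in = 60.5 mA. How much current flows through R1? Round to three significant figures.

ΣG = 1/1.60 + 1/78.5 + 1/4.40 + 1/2.16 = 1.328.
R1 takes the fraction G_k/ΣG = 0.6250/1.328 = 0.4706, so I = 60.5 × 0.4706 = 28.47 mA.

I ≈ 28.5 mA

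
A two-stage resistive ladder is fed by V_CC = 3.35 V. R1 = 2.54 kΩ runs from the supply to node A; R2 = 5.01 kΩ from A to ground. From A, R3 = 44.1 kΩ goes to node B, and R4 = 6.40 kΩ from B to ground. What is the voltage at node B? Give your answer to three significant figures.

V_B ≈ 0.273 V

Node A sees R2 in parallel with the series input of stage 2, R3 + R4 = 50.50 kΩ.
R2 ‖ (R3+R4) = 4.558 kΩ.
So V_A = 3.35 × 0.6421 = 2.151 V.
V_B = V_A × 0.1267 = 0.2726 V.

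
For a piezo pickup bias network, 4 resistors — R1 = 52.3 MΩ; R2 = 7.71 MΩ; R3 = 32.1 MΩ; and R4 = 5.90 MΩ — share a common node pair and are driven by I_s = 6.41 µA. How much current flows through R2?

ΣG = 1/52.3 + 1/7.71 + 1/32.1 + 1/5.90 = 0.3495.
R2 takes the fraction G_k/ΣG = 0.1297/0.3495 = 0.3711, so I = 6.41 × 0.3711 = 2.379 µA.

I ≈ 2.38 µA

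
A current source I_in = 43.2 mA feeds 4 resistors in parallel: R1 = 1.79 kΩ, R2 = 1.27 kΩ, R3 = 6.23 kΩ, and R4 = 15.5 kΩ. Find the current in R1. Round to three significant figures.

ΣG = 1/1.79 + 1/1.27 + 1/6.23 + 1/15.5 = 1.571.
By the current-divider rule, I = I_in · G_k/ΣG = 43.2 × 0.3556 = 15.36 mA.

I ≈ 15.4 mA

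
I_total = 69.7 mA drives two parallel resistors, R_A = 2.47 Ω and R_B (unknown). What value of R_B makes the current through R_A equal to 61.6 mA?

R_B ≈ 18.8 Ω

In a two-way split, I_A/I_total = R_B/(R_A + R_B).
61.6/69.7 = R_B/(R_A + R_B) → R_B = R_A · (0.8838)/(1 − 0.8838) = 2.47 × 7.605 = 18.78 Ω.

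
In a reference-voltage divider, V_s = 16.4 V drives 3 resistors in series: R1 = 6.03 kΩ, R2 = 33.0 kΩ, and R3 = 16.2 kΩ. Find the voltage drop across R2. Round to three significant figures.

V ≈ 9.80 V

Series total: ΣR = 6.03 + 33.0 + 16.2 = 55.23 kΩ.
Voltage divider: V = V_s · (33.00 / 55.23) = 16.4 × 0.5975 = 9.799 V.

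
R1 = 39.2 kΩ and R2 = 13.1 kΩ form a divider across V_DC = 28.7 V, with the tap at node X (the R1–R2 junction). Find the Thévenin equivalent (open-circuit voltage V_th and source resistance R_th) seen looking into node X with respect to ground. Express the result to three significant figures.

With X open, the divider is unloaded: V_th = 28.7 × 13.1/52.30 = 7.189 V.
With V_DC suppressed (replaced by a short), R_th = R1 ‖ R2 = (39.20 × 13.1)/(39.20 + 13.1) = 9.819 kΩ.

V_th ≈ 7.19 V, R_th ≈ 9.82 kΩ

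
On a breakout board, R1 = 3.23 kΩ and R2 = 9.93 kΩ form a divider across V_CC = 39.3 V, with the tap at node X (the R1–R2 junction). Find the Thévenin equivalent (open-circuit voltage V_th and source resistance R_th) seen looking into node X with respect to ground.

V_th is the unloaded tap voltage: V_CC · R2/(R1+R2) = 39.3 × 0.7546 = 29.65 V.
Zeroing V_CC shorts the top of R1 to ground, so R_th = R1 ‖ R2 = 2.437 kΩ.

V_th ≈ 29.7 V, R_th ≈ 2.44 kΩ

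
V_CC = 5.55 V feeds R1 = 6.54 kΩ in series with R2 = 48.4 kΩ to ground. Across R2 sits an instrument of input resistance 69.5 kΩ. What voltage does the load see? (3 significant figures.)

R2 ‖ R_L = (48.4 × 69.5)/(48.4 + 69.5) = 28.53 kΩ.
Then V_out = V_CC · R2'/(R1 + R2') = 5.55 × 28.53/35.07 = 4.515 V.

V_out ≈ 4.52 V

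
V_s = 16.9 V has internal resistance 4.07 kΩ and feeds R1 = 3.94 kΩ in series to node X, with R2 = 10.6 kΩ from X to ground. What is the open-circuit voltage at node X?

R1' = 4.07 + 3.94 = 8.010 kΩ (source resistance + R1).
With X open, the divider is unloaded: V_th = 16.9 × 10.6/18.61 = 9.626 V.

V_th ≈ 9.63 V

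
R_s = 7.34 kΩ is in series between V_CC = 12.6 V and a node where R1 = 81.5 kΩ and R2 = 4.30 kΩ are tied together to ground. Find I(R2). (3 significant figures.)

I ≈ 1.05 mA

Parallel bank: R_p = 1/(1/81.5 + 1/4.30) = 4.084 kΩ.
Node voltage V_A = V_CC · R_p/(R_s + R_p) = 12.6 × 0.3575 = 4.505 V.
Branch current I = V_A/R2 = 4.505/4.30 = 1.048 mA.
(Check via current divider: I_total = 1.103 mA; share G_k/ΣG = 0.9499 → same result.)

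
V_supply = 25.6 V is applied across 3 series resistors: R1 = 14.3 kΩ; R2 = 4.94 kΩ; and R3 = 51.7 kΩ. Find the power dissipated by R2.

The common current is I = 25.6/70.94 = 0.3609 mA.
V(R2) = I·R = 1.783 V; P = V·I = 1.783 × 0.3609 = 0.6433 mW.

P ≈ 0.643 mW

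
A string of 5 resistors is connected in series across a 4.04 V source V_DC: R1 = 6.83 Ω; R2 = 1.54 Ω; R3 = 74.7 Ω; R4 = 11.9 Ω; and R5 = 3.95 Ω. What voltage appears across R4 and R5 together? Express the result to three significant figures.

V ≈ 0.647 V

Total series resistance ΣR = 6.83 + 1.54 + 74.7 + 11.9 + 3.95 = 98.92 Ω.
R_{R4..R5} = 11.9 + 3.95 = 15.85 Ω.
V = V_DC · R/ΣR = 4.04 × 0.1602 = 0.6473 V.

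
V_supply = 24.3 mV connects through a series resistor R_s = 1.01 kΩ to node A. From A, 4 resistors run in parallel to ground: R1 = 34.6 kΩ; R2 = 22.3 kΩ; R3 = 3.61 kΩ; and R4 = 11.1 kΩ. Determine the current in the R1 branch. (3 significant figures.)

Combine the parallel branches: R_p = (1/34.6 + 1/22.3 + 1/3.61 + 1/11.1)⁻¹ = 2.268 kΩ.
V_A by voltage divider: V_A = 24.3 × 2.268/(1.01 + 2.268) = 16.81 mV.
I(R1) = V_A / R1 = 16.81/34.6 = 0.4859 µA.

I ≈ 0.486 µA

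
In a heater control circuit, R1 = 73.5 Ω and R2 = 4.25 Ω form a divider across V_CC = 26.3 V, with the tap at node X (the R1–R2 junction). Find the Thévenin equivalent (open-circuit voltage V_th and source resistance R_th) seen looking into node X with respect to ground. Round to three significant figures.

V_th ≈ 1.44 V, R_th ≈ 4.02 Ω

With X open, the divider is unloaded: V_th = 26.3 × 4.25/77.75 = 1.438 V.
With V_CC suppressed (replaced by a short), R_th = R1 ‖ R2 = (73.50 × 4.25)/(73.50 + 4.25) = 4.018 Ω.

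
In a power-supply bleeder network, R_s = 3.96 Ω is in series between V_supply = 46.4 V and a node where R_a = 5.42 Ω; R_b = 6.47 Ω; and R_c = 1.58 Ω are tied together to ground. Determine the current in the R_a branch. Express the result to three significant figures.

Combine the parallel branches: R_p = (1/5.42 + 1/6.47 + 1/1.58)⁻¹ = 1.029 Ω.
V_A = 46.4 × 1.029/4.989 = 9.569 V.
I(R_a) = V_A / R_a = 9.569/5.42 = 1.765 A.

I ≈ 1.77 A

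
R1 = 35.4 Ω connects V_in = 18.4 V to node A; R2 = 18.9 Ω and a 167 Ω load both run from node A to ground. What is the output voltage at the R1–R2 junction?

R2 ‖ R_L = (18.9 × 167)/(18.9 + 167) = 16.98 Ω.
Voltage divider with the loaded lower leg: V_out = 18.4 × 16.98/(35.4 + 16.98) = 18.4 × 0.3241 = 5.964 V.

V_out ≈ 5.96 V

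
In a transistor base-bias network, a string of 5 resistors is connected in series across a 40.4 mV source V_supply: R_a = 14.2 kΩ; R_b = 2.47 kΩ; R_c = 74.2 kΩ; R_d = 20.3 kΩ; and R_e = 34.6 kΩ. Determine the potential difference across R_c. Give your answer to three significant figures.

Series total: ΣR = 14.2 + 2.47 + 74.2 + 20.3 + 34.6 = 145.8 kΩ.
V = V_supply · R/ΣR = 40.4 × 0.5090 = 20.56 mV.

V ≈ 20.6 mV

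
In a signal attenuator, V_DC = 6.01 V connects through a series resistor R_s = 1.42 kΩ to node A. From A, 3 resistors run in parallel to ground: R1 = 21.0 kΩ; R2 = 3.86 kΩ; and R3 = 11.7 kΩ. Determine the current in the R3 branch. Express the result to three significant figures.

Parallel bank: R_p = 1/(1/21.0 + 1/3.86 + 1/11.7) = 2.550 kΩ.
V_A = 6.01 × 2.550/3.970 = 3.860 V.
Branch current I = V_A/R3 = 3.860/11.7 = 0.3299 mA.

I ≈ 0.330 mA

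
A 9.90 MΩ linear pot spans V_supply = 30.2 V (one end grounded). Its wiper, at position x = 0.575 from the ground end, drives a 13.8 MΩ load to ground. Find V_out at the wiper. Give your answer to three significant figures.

V_out ≈ 14.8 V

Split the track: R_lower = x·R_p = 5.692 MΩ, R_upper = (1−x)·R_p = 4.208 MΩ.
Lower segment in parallel with the load: 5.692 ‖ 13.8 = 4.030 MΩ.
Then V_out = V_supply · 4.030/(4.208 + 4.030) = 14.77 V.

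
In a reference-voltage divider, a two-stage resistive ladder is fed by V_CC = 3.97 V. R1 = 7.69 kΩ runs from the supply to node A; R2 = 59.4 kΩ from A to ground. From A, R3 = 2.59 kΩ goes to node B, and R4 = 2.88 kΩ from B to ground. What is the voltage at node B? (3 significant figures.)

Looking into the second stage from A: R3 + R4 = 5.470 kΩ appears in parallel with R2.
Effective lower resistance at A: R2 ‖ 5.470 = 5.009 kΩ.
V_A = 3.97 × 5.009/(7.69 + 5.009) = 1.566 V.
Then the unloaded second divider: V_B = V_A × R4/(R3+R4) = 1.566 × 0.5265 = 0.8245 V.

V_B ≈ 0.824 V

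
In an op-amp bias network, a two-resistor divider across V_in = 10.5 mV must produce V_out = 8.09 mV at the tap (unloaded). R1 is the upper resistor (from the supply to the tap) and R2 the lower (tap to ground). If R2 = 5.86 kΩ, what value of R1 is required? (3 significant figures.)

The divider ratio is R2/(R1+R2) = 8.09/10.5 = 0.7705.
So R1 = R2 · (V_in/V_out − 1) = 5.86 × (10.5/8.09 − 1) = 5.86 × 0.2979 = 1.746 kΩ.

R1 ≈ 1.75 kΩ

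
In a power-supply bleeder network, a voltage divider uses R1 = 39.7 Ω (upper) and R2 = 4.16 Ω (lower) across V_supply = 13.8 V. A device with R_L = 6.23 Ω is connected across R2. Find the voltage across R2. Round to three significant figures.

V_out ≈ 0.816 V

First combine the lower leg with the load: R2 ‖ R_L = 2.494 Ω.
Then V_out = V_supply · R2'/(R1 + R2') = 13.8 × 2.494/42.19 = 0.8158 V.
(Unloaded it would be 1.31 V; the load pulls it down.)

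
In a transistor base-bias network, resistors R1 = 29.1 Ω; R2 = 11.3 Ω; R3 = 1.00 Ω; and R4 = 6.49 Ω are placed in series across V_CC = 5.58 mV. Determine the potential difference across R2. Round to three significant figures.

Series total: ΣR = 29.1 + 11.3 + 1.00 + 6.49 = 47.89 Ω.
By the voltage-divider rule, V = 5.58 × 11.30/47.89 = 1.317 mV.

V ≈ 1.32 mV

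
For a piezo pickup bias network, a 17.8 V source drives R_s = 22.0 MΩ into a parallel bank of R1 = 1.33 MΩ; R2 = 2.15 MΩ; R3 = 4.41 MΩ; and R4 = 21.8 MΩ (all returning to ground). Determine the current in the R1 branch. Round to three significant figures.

I ≈ 0.396 µA

Combine the parallel branches: R_p = (1/1.33 + 1/2.15 + 1/4.41 + 1/21.8)⁻¹ = 0.6713 MΩ.
Node voltage V_A = V_in · R_p/(R_s + R_p) = 17.8 × 0.02961 = 0.5271 V.
Branch current I = V_A/R1 = 0.5271/1.33 = 0.3963 µA.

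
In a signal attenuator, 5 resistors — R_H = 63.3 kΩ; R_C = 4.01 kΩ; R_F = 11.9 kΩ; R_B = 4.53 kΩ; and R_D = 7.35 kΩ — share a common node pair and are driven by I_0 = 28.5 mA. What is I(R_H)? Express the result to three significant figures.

Total conductance ΣG = 1/63.3 + 1/4.01 + 1/11.9 + 1/4.53 + 1/7.35 = 0.7060 (units of 1/kΩ).
Current divider: I(R_H) = I_0 · G_k/ΣG = 28.5 × (0.01580/0.7060) = 28.5 × 0.02238 = 0.6377 mA.

I ≈ 0.638 mA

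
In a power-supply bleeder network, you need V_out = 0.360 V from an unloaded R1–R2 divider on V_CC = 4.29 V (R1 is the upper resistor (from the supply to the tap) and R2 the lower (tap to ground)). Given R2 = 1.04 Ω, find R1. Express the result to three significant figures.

R1 ≈ 11.4 Ω

Required fraction k = V_out/V_CC = 0.08392.
So R1 = R2 · (V_CC/V_out − 1) = 1.04 × (4.29/0.360 − 1) = 1.04 × 10.92 = 11.35 Ω.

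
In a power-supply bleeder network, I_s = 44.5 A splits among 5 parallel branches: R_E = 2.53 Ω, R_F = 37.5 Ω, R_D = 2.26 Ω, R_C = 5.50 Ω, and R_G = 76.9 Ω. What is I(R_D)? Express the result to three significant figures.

I ≈ 18.6 A

Conductances: ΣG = 1/2.53 + 1/37.5 + 1/2.26 + 1/5.50 + 1/76.9 = 1.059 (1/Ω).
Current divider: I(R_D) = I_s · G_k/ΣG = 44.5 × (0.4425/1.059) = 44.5 × 0.4177 = 18.59 A.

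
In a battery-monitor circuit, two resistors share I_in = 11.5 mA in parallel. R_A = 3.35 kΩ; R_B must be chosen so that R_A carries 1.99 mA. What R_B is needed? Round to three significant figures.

R_B ≈ 0.701 kΩ

In a two-way split, I_A/I_in = R_B/(R_A + R_B).
With f = 0.1730, R_B = R_A · f/(1−f) = 3.35 × 0.2093 = 0.7010 kΩ.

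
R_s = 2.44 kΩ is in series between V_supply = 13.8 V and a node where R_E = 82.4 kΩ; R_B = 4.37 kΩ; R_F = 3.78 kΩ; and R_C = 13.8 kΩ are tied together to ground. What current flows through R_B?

I ≈ 1.31 mA

Combine the parallel branches: R_p = (1/82.4 + 1/4.37 + 1/3.78 + 1/13.8)⁻¹ = 1.730 kΩ.
V_A by voltage divider: V_A = 13.8 × 1.730/(2.44 + 1.730) = 5.725 V.
Branch current I = V_A/R_B = 5.725/4.37 = 1.310 mA.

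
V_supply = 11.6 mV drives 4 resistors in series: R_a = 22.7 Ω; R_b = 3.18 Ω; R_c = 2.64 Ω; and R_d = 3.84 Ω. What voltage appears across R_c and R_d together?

ΣR = 22.7 + 3.18 + 2.64 + 3.84 = 32.36 Ω.
R_{R_c..R_d} = 2.64 + 3.84 = 6.480 Ω.
By the voltage-divider rule, V = 11.6 × 6.480/32.36 = 2.323 mV.

V ≈ 2.32 mV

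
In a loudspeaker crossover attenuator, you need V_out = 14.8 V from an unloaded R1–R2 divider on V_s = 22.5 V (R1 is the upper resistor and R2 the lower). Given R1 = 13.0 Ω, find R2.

The divider ratio is R2/(R1+R2) = 14.8/22.5 = 0.6578.
So R2 = R1 · V_out/(V_s − V_out) = 13.0 × 14.8/(22.5 − 14.8) = 13.0 × 1.922 = 24.99 Ω.

R2 ≈ 25.0 Ω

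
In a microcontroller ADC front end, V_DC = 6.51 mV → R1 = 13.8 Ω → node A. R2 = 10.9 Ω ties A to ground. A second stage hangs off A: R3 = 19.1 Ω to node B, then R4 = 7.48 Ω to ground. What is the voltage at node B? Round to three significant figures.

V_B ≈ 0.658 mV

Node A sees R2 in parallel with the series input of stage 2, R3 + R4 = 26.58 Ω.
Effective lower resistance at A: R2 ‖ 26.58 = 7.730 Ω.
First divider: V_A = V_DC · 7.730/(13.8 + 7.730) = 2.337 mV.
Then the unloaded second divider: V_B = V_A × R4/(R3+R4) = 2.337 × 0.2814 = 0.6578 mV.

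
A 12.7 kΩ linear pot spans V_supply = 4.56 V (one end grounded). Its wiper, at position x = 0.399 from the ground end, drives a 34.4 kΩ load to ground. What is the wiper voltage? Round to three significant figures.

Lower segment x·R_p = 5.067 kΩ; upper segment (1−x)·R_p = 7.633 kΩ.
Lower segment in parallel with the load: 5.067 ‖ 34.4 = 4.417 kΩ.
V_out = 4.56 × 4.417/(7.633 + 4.417) = 1.671 V.
(Unloaded: V_out = x·V_supply = 1.82 V.)

V_out ≈ 1.67 V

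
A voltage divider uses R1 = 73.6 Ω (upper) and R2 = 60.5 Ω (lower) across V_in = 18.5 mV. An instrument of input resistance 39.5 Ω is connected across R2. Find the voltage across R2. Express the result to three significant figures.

V_out ≈ 4.53 mV

The load sits in parallel with R2, giving an effective lower resistance R2' = R2·R_L/(R2+R_L) = 23.90 Ω.
Now apply the divider: V_out = 18.5 × 0.2451 = 4.535 mV.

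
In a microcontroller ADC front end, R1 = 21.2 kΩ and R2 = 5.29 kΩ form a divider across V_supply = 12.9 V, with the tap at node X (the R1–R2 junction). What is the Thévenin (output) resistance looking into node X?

R_th ≈ 4.23 kΩ

Zeroing V_supply shorts the top of R1 to ground, so R_th = R1 ‖ R2 = 4.234 kΩ.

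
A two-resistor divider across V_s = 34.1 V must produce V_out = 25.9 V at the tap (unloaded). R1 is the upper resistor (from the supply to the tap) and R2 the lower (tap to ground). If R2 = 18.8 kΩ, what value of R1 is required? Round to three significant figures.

R1 ≈ 5.95 kΩ

V_out/V_s = R2/(R1+R2) = 0.7595.
So R1 = R2 · (V_s/V_out − 1) = 18.8 × (34.1/25.9 − 1) = 18.8 × 0.3166 = 5.952 kΩ.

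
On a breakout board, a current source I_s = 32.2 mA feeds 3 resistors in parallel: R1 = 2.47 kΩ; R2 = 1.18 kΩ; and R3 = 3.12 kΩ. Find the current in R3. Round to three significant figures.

I ≈ 6.56 mA

ΣG = 1/2.47 + 1/1.18 + 1/3.12 = 1.573.
Current divider: I(R3) = I_s · G_k/ΣG = 32.2 × (0.3205/1.573) = 32.2 × 0.2038 = 6.562 mA.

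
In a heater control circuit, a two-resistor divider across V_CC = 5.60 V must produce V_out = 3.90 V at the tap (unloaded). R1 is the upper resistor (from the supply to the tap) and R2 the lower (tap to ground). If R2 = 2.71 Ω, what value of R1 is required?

Required fraction k = V_out/V_CC = 0.6964.
So R1 = R2 · (V_CC/V_out − 1) = 2.71 × (5.60/3.90 − 1) = 2.71 × 0.4359 = 1.181 Ω.

R1 ≈ 1.18 Ω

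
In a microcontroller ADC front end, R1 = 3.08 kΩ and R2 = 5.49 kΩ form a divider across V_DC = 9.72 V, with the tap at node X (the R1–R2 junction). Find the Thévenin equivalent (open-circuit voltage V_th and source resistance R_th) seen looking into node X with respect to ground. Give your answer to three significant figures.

V_th ≈ 6.23 V, R_th ≈ 1.97 kΩ

Open-circuit (no load on X): V_th = V_DC · R2/(R1 + R2) = 9.72 × 5.49/(3.080 + 5.49) = 6.227 V.
Zeroing V_DC shorts the top of R1 to ground, so R_th = R1 ‖ R2 = 1.973 kΩ.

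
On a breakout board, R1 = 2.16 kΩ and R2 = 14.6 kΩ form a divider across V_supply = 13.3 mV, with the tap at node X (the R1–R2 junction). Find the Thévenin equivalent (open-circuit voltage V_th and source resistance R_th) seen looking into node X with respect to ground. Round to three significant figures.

V_th ≈ 11.6 mV, R_th ≈ 1.88 kΩ

Open-circuit (no load on X): V_th = V_supply · R2/(R1 + R2) = 13.3 × 14.6/(2.160 + 14.6) = 11.59 mV.
Looking into X with the source shorted: R_th = R1·R2/(R1+R2) = 2.160 × 14.6/16.76 = 1.882 kΩ.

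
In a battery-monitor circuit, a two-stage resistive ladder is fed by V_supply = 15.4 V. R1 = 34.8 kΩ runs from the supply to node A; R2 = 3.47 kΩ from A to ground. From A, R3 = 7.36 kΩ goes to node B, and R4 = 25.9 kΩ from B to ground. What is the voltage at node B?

V_B ≈ 0.993 V

The second stage (R3 + R4 = 33.26 kΩ) loads node A in parallel with R2.
Effective lower resistance at A: R2 ‖ 33.26 = 3.142 kΩ.
So V_A = 15.4 × 0.08281 = 1.275 V.
Then the unloaded second divider: V_B = V_A × R4/(R3+R4) = 1.275 × 0.7787 = 0.9931 V.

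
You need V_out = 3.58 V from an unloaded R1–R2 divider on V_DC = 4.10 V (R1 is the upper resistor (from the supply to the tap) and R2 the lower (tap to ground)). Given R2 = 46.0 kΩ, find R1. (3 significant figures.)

The divider ratio is R2/(R1+R2) = 3.58/4.10 = 0.8732.
So R1 = R2 · (V_DC/V_out − 1) = 46.0 × (4.10/3.58 − 1) = 46.0 × 0.1453 = 6.682 kΩ.

R1 ≈ 6.68 kΩ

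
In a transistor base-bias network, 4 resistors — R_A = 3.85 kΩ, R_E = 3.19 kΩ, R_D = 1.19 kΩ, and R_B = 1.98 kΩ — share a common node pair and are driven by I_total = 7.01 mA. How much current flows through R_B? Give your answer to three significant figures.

I ≈ 1.85 mA

ΣG = 1/3.85 + 1/3.19 + 1/1.19 + 1/1.98 = 1.919.
R_B takes the fraction G_k/ΣG = 0.5051/1.919 = 0.2632, so I = 7.01 × 0.2632 = 1.845 mA.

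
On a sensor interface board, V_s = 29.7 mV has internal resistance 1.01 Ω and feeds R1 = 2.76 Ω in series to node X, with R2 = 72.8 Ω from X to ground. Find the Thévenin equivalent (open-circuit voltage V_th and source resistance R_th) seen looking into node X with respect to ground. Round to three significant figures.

V_th ≈ 28.2 mV, R_th ≈ 3.58 Ω

R1' = 1.01 + 2.76 = 3.770 Ω (source resistance + R1).
V_th is the unloaded tap voltage: V_s · R2/(R1'+R2) = 29.7 × 0.9508 = 28.24 mV.
With V_s suppressed (replaced by a short), R_th = R1' ‖ R2 = (3.770 × 72.8)/(3.770 + 72.8) = 3.584 Ω.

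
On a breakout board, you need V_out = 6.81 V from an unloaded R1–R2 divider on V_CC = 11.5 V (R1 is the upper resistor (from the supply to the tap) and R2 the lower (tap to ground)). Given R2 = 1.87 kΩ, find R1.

The divider ratio is R2/(R1+R2) = 6.81/11.5 = 0.5922.
So R1 = R2 · (V_CC/V_out − 1) = 1.87 × (11.5/6.81 − 1) = 1.87 × 0.6887 = 1.288 kΩ.

R1 ≈ 1.29 kΩ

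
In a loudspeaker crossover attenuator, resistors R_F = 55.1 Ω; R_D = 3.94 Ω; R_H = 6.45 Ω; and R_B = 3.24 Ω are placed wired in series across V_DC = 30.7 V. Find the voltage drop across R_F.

V ≈ 24.6 V

Total series resistance ΣR = 55.1 + 3.94 + 6.45 + 3.24 = 68.73 Ω.
V = V_DC · R/ΣR = 30.7 × 0.8017 = 24.61 V.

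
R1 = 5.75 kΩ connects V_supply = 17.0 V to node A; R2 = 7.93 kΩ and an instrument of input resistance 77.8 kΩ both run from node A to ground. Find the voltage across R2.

V_out ≈ 9.45 V

The load sits in parallel with R2, giving an effective lower resistance R2' = R2·R_L/(R2+R_L) = 7.196 kΩ.
Then V_out = V_supply · R2'/(R1 + R2') = 17.0 × 7.196/12.95 = 9.450 V.
(Unloaded it would be 9.85 V; the load pulls it down.)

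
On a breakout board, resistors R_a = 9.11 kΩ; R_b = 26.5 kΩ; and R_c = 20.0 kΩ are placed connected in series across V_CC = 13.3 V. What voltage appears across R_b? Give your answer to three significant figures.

V ≈ 6.34 V

ΣR = 9.11 + 26.5 + 20.0 = 55.61 kΩ.
Voltage divider: V = V_CC · (26.50 / 55.61) = 13.3 × 0.4765 = 6.338 V.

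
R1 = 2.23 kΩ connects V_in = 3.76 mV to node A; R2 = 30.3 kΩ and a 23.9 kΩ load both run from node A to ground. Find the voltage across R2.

First combine the lower leg with the load: R2 ‖ R_L = 13.36 kΩ.
Now apply the divider: V_out = 3.76 × 0.8570 = 3.222 mV.

V_out ≈ 3.22 mV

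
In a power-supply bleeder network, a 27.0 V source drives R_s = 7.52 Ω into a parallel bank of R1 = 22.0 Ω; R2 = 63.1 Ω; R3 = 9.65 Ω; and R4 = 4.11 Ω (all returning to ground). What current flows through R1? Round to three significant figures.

Parallel bank: R_p = 1/(1/22.0 + 1/63.1 + 1/9.65 + 1/4.11) = 2.450 Ω.
V_A = 27.0 × 2.450/9.970 = 6.634 V.
I(R1) = V_A / R1 = 6.634/22.0 = 0.3015 A.

I ≈ 0.302 A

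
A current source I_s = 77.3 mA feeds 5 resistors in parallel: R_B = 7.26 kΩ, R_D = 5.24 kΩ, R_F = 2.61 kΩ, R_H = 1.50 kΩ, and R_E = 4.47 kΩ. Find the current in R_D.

ΣG = 1/7.26 + 1/5.24 + 1/2.61 + 1/1.50 + 1/4.47 = 1.602.
Current divider: I(R_D) = I_s · G_k/ΣG = 77.3 × (0.1908/1.602) = 77.3 × 0.1191 = 9.208 mA.

I ≈ 9.21 mA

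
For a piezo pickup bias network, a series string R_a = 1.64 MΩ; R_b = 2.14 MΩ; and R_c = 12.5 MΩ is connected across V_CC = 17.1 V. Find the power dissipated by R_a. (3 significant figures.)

P ≈ 1.81 µW

The common current is I = 17.1/16.28 = 1.050 µA.
V(R_a) = I·R = 1.723 V; P = V·I = 1.723 × 1.050 = 1.809 µW.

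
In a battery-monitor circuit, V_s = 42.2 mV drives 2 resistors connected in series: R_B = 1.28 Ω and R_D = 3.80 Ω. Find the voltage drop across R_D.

Total series resistance ΣR = 1.28 + 3.80 = 5.080 Ω.
By the voltage-divider rule, V = 42.2 × 3.800/5.080 = 31.57 mV.

V ≈ 31.6 mV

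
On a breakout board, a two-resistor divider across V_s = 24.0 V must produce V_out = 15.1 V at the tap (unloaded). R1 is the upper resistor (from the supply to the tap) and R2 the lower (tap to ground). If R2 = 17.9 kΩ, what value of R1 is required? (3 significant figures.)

R1 ≈ 10.6 kΩ

The divider ratio is R2/(R1+R2) = 15.1/24.0 = 0.6292.
Rearranging, R1 = R2·(1−k)/k = 17.9 × 0.5894 = 10.55 kΩ.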